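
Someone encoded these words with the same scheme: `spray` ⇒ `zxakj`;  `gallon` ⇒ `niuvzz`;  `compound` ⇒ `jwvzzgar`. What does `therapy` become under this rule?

apnblbl

Letter i (0-indexed) is shifted by i+7, so successive shifts are 7, 8, 9, ….
On therapy: t+7=a, h+8=p, e+9=n, r+10=b, a+11=l, p+12=b, y+13=l.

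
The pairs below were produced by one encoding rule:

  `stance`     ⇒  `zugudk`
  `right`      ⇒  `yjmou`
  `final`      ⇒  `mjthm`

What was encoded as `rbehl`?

Shifts by position in stance: pos 0: s→z (+7), pos 1: t→u (+1), pos 2: a→g (+6), pos 3: n→u (+7), pos 4: c→d (+1), pos 5: e→k (+6) — repeating every 3. The shifts repeat in a cycle of length 3: positions 0,1,… shift by +7, +1, +6, then the pattern repeats.
Reversing it on rbehl: r−7=k, b−1=a, e−6=y, h−7=a, l−1=k.

kayak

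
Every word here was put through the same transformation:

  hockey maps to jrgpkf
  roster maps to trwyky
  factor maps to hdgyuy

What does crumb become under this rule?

In hockey: h→j is +2, o→r is +3, c→g is +4, k→p is +5 — the shift increases by 1 each position. Each letter shifts forward by (position + 2), i.e. 2, 3, 4, … — the shift grows by one for each successive letter.
For crumb: c+2=e, r+3=u, u+4=y, m+5=r, b+6=h.

euyrh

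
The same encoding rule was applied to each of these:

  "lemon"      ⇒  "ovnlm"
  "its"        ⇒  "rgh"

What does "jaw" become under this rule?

Each pair mirrors across the alphabet (l↔o, e↔v, m↔n): positions sum to 25. Each letter is replaced by its mirror in the alphabet: a↔z, b↔y, c↔x, and so on (the Atbash cipher).
On jaw: j↔q, a↔z, w↔d.

qzd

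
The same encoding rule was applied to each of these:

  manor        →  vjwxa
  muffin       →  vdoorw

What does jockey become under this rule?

Compare letters: m→v is +9, a→j is +9, n→w is +9 — a constant shift. Each letter is shifted forward by 9 in the alphabet (a Caesar shift of +9).
On jockey: j+9=s, o+9=x, c+9=l, k+9=t, e+9=n, y+9=h.

sxltnh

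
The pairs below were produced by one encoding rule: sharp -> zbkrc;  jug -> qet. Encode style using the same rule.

The output letters match the input read backwards, each shifted +10: sharp reversed is prahs. Two steps: reverse the string, then apply a Caesar shift of +10.
On style: reverse → elyts; then shift: e+10=o, l+10=v, y+10=i, t+10=d, s+10=c.

ovidc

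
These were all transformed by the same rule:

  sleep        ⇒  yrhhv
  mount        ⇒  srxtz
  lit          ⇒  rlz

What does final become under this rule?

lltdr

The shift depends on letter class: consonant s→y is +6, but vowel e→h is +3. Vowels shift forward by 3 and consonants shift forward by 6.
Applying it to final: f(cons)+6=l, i(vowel)+3=l, n(cons)+6=t, a(vowel)+3=d, l(cons)+6=r.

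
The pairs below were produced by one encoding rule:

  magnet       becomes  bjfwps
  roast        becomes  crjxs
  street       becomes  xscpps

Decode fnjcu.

guard

Each letter's alphabet position (a=0..z=25) is mapped through 21·x+9 mod 26 — an affine cipher.
Undoing it on fnjcu: f(5)→5·(5−9)≡6=g; n(13)→5·(13−9)≡20=u; j(9)→5·(9−9)≡0=a; c(2)→5·(2−9)≡17=r; u(20)→5·(20−9)≡3=d (all mod 26).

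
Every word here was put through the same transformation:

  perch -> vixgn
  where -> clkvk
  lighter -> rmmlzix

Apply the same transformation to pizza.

Shifts by position in perch: pos 0: p→v (+6), pos 1: e→i (+4), pos 2: r→x (+6), pos 3: c→g (+4) — repeating every 2. It's a Vigenère-style cipher with numeric key [6,4]: position i shifts by key[i mod 2].
For pizza: p+6=v, i+4=m, z+6=f, z+4=d, a+6=g.

vmfdg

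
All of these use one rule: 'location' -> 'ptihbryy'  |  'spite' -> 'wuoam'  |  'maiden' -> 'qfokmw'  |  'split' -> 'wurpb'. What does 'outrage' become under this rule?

szzyipo

In location: l→p is +4, o→t is +5, c→i is +6, a→h is +7 — the shift increases by 1 each position. The shift increases by 1 at each position, starting from +4: 4, 5, 6, ….
For outrage: o+4=s, u+5=z, t+6=z, r+7=y, a+8=i, g+9=p, e+10=o.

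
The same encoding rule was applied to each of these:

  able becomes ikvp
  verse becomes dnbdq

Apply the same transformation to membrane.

unwmdnbt

In able: a→i is +8, b→k is +9, l→v is +10, e→p is +11 — the shift increases by 1 each position. Letter i (0-indexed) is shifted by i+8, so successive shifts are 8, 9, 10, ….
Applying it to membrane: m+8=u, e+9=n, m+10=w, b+11=m, r+12=d, a+13=n, n+14=b, e+15=t.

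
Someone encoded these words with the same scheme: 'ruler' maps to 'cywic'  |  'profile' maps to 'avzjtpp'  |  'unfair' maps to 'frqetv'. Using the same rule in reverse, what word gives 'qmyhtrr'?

Shifts by position in ruler: pos 0: r→c (+11), pos 1: u→y (+4), pos 2: l→w (+11), pos 3: e→i (+4) — repeating every 2. The shifts repeat in a cycle of length 2: positions 0,1,… shift by +11, +4, then the pattern repeats.
Reversing it on qmyhtrr: q−11=f, m−4=i, y−11=n, h−4=d, t−11=i, r−4=n, r−11=g.

finding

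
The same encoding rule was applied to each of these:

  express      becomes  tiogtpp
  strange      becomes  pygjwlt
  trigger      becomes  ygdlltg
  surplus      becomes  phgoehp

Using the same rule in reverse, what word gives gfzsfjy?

rowboat

e(4)→t(19) and x(23)→i(8) fit y≡9x+9 (mod 26); the inverse of 9 mod 26 is 3. Each letter's alphabet position (a=0..z=25) is mapped through 9·x+9 mod 26 — an affine cipher.
Undoing it on gfzsfjy: g(6)→3·(6−9)≡17=r; f(5)→3·(5−9)≡14=o; z(25)→3·(25−9)≡22=w; s(18)→3·(18−9)≡1=b; f(5)→3·(5−9)≡14=o; j(9)→3·(9−9)≡0=a; y(24)→3·(24−9)≡19=t (all mod 26).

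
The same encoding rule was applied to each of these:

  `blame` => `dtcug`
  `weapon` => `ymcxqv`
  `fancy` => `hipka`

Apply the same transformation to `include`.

kvetwlg

Shifts by position in blame: pos 0: b→d (+2), pos 1: l→t (+8), pos 2: a→c (+2), pos 3: m→u (+8) — repeating every 2. The shifts repeat in a cycle of length 2: positions 0,1,… shift by +2, +8, then the pattern repeats.
For include: i+2=k, n+8=v, c+2=e, l+8=t, u+2=w, d+8=l, e+2=g.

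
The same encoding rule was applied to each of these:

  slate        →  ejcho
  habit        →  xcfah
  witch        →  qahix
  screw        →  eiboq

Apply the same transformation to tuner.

s(18)→e(4) and l(11)→j(9) fit y≡3x+2 (mod 26); the inverse of 3 mod 26 is 9. This is an affine cipher: with a=0,…,z=25, each position x becomes (3x+2) mod 26.
For tuner: t(19)→3·19+2≡7=h; u(20)→3·20+2≡10=k; n(13)→3·13+2≡15=p; e(4)→3·4+2≡14=o; r(17)→3·17+2≡1=b (all mod 26).

hkpob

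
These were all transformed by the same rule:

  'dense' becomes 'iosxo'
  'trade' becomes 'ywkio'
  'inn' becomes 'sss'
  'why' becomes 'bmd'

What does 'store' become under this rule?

The shift depends on letter class: consonant d→i is +5, but vowel e→o is +10. The rule splits by letter class: vowels +10, consonants +5.
For store: s(cons)+5=x, t(cons)+5=y, o(vowel)+10=y, r(cons)+5=w, e(vowel)+10=o.

xyywo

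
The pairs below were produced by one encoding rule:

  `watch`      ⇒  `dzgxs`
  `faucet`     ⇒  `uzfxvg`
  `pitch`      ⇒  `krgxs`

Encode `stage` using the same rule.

This is the alphabet-reversal cipher (Atbash): a becomes z, b becomes y, etc.
Applying it to stage: s↔h, t↔g, a↔z, g↔t, e↔v.

hgztv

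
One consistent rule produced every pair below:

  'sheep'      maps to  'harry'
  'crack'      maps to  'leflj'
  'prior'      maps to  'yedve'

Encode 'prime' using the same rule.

yedpr

s(18)→h(7) and h(7)→a(0) fit y≡3x+5 (mod 26); the inverse of 3 mod 26 is 9. Treating letters as 0–25, the rule is x ↦ 3x + 5 (mod 26).
Applying it to prime: p(15)→3·15+5≡24=y; r(17)→3·17+5≡4=e; i(8)→3·8+5≡3=d; m(12)→3·12+5≡15=p; e(4)→3·4+5≡17=r (all mod 26).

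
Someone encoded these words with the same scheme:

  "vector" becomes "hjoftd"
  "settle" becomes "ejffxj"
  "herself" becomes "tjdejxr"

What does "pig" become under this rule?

bns

The shift depends on letter class: consonant v→h is +12, but vowel e→j is +5. Two shifts are in play — +5 for a/e/i/o/u, +12 for every other letter.
For pig: p(cons)+12=b, i(vowel)+5=n, g(cons)+12=s.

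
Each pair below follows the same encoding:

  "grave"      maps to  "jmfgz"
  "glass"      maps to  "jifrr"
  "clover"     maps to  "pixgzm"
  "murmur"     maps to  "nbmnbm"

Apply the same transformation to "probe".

cmxkz

Each letter's alphabet position (a=0..z=25) is mapped through 5·x+5 mod 26 — an affine cipher.
On probe: p(15)→5·15+5≡2=c; r(17)→5·17+5≡12=m; o(14)→5·14+5≡23=x; b(1)→5·1+5≡10=k; e(4)→5·4+5≡25=z (all mod 26).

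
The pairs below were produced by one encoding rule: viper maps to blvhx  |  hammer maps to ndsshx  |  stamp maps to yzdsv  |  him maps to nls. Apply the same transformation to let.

Two shifts are in play — +3 for a/e/i/o/u, +6 for every other letter.
For let: l(cons)+6=r, e(vowel)+3=h, t(cons)+6=z.

rhz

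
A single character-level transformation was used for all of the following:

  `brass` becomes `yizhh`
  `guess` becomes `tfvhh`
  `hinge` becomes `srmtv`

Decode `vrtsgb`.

eighty

b(1)→y(24) and r(17)→i(8) fit y≡25x+25 (mod 26); the inverse of 25 mod 26 is 25. Each letter's alphabet position (a=0..z=25) is mapped through 25·x+25 mod 26 — an affine cipher.
Decoding vrtsgb: v(21)→25·(21−25)≡4=e; r(17)→25·(17−25)≡8=i; t(19)→25·(19−25)≡6=g; s(18)→25·(18−25)≡7=h; g(6)→25·(6−25)≡19=t; b(1)→25·(1−25)≡24=y (all mod 26).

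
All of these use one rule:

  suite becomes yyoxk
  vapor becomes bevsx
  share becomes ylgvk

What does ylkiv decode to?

Shifts by position in suite: pos 0: s→y (+6), pos 1: u→y (+4), pos 2: i→o (+6), pos 3: t→x (+4) — repeating every 2. A repeating key of period 2 is used — shifts +6, +4 over and over.
Reversing it on ylkiv: y−6=s, l−4=h, k−6=e, i−4=e, v−6=p.

sheep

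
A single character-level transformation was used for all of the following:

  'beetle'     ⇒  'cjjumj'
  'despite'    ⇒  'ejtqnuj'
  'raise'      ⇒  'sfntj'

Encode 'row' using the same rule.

stx

Two shifts are in play — +5 for a/e/i/o/u, +1 for every other letter.
For row: r(cons)+1=s, o(vowel)+5=t, w(cons)+1=x.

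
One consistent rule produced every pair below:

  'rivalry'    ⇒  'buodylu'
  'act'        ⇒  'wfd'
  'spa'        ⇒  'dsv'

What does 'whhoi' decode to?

fleet

The output letters match the input read backwards, each shifted +3: rivalry reversed is yrlavir. Read the word backwards and shift each letter +3.
Undoing it on whhoi: shift back: w−3=t, h−3=e, h−3=e, o−3=l, i−3=f → teelf; then reverse → fleet.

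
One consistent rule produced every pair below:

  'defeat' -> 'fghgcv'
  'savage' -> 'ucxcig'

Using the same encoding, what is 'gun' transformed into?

Compare letters: d→f is +2, e→g is +2, f→h is +2 — a constant shift. Every letter moves 2 places later in the alphabet, wrapping around z→a.
On gun: g+2=i, u+2=w, n+2=p.

iwp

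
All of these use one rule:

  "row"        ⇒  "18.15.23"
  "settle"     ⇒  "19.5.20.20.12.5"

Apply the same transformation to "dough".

Letters become their 1-indexed alphabet positions: a=1 … z=26.
Applying it to dough: d=4→4, o=15→15, u=21→21, g=7→7, h=8→8.

4.15.21.7.8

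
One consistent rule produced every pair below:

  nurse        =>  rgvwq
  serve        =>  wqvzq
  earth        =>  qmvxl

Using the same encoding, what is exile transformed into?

The shift depends on letter class: consonant n→r is +4, but vowel u→g is +12. The rule splits by letter class: vowels +12, consonants +4.
On exile: e(vowel)+12=q, x(cons)+4=b, i(vowel)+12=u, l(cons)+4=p, e(vowel)+12=q.

qbupq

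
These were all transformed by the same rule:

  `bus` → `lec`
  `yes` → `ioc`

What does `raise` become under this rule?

bksco

Compare letters: b→l is +10, u→e is +10, s→c is +10 — a constant shift. Each letter is shifted forward by 10 in the alphabet (a Caesar shift of +10).
Applying it to raise: r+10=b, a+10=k, i+10=s, s+10=c, e+10=o.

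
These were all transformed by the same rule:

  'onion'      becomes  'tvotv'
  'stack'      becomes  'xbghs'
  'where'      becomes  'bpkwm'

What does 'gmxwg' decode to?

berry

Shifts by position in onion: pos 0: o→t (+5), pos 1: n→v (+8), pos 2: i→o (+6), pos 3: o→t (+5), pos 4: n→v (+8) — repeating every 3. It's a Vigenère-style cipher with numeric key [5,8,6]: position i shifts by key[i mod 3].
Reversing it on gmxwg: g−5=b, m−8=e, x−6=r, w−5=r, g−8=y.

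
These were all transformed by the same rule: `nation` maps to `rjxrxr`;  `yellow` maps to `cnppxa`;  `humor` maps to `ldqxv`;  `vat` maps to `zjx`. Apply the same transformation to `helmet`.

The rule splits by letter class: vowels +9, consonants +4.
On helmet: h(cons)+4=l, e(vowel)+9=n, l(cons)+4=p, m(cons)+4=q, e(vowel)+9=n, t(cons)+4=x.

lnpqnx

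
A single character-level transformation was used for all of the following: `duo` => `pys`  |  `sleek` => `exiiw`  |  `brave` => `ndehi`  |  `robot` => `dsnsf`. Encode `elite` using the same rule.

ixmfi

The shift depends on letter class: consonant d→p is +12, but vowel u→y is +4. The rule splits by letter class: vowels +4, consonants +12.
For elite: e(vowel)+4=i, l(cons)+12=x, i(vowel)+4=m, t(cons)+12=f, e(vowel)+4=i.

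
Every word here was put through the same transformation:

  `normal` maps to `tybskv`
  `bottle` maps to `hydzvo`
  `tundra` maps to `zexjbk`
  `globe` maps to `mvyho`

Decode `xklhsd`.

rabbit

Shifts by position in normal: pos 0: n→t (+6), pos 1: o→y (+10), pos 2: r→b (+10), pos 3: m→s (+6), pos 4: a→k (+10), pos 5: l→v (+10) — repeating every 3. A repeating key of period 3 is used — shifts +6, +10, +10 over and over.
Decoding xklhsd: x−6=r, k−10=a, l−10=b, h−6=b, s−10=i, d−10=t.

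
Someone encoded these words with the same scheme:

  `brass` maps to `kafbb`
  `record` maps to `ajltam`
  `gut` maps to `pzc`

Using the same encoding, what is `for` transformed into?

ota

Vowels shift forward by 5 and consonants shift forward by 9.
For for: f(cons)+9=o, o(vowel)+5=t, r(cons)+9=a.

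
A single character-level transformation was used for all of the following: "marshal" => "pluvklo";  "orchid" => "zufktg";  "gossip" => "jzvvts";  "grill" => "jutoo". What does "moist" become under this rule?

Vowels shift forward by 11 and consonants shift forward by 3.
For moist: m(cons)+3=p, o(vowel)+11=z, i(vowel)+11=t, s(cons)+3=v, t(cons)+3=w.

pztvw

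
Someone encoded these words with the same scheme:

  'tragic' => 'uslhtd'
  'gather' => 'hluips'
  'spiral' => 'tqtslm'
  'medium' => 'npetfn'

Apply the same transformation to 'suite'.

The rule splits by letter class: vowels +11, consonants +1.
On suite: s(cons)+1=t, u(vowel)+11=f, i(vowel)+11=t, t(cons)+1=u, e(vowel)+11=p.

tftup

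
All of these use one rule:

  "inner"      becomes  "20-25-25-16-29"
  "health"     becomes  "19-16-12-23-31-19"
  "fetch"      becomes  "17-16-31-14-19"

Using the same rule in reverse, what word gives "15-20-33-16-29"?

i is letter #9 and maps to 20: an offset of 11. Letters become their 1-based position plus 11 (so a→12, b→13, …).
Reversing it on 15-20-33-16-29: 15→(15−11)÷1=4=d, 20→(20−11)÷1=9=i, 33→(33−11)÷1=22=v, 16→(16−11)÷1=5=e, 29→(29−11)÷1=18=r.

diver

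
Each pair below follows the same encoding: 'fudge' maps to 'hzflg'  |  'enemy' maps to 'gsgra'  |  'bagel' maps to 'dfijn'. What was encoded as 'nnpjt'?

liner

Shifts by position in fudge: pos 0: f→h (+2), pos 1: u→z (+5), pos 2: d→f (+2), pos 3: g→l (+5) — repeating every 2. It's a Vigenère-style cipher with numeric key [2,5]: position i shifts by key[i mod 2].
Decoding nnpjt: n−2=l, n−5=i, p−2=n, j−5=e, t−2=r.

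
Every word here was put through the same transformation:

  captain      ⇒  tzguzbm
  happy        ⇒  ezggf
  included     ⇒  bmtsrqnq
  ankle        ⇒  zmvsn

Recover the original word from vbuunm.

c(2)→t(19) and a(0)→z(25) fit y≡23x+25 (mod 26); the inverse of 23 mod 26 is 17. Treating letters as 0–25, the rule is x ↦ 23x + 25 (mod 26).
Decoding vbuunm: v(21)→17·(21−25)≡10=k; b(1)→17·(1−25)≡8=i; u(20)→17·(20−25)≡19=t; u(20)→17·(20−25)≡19=t; n(13)→17·(13−25)≡4=e; m(12)→17·(12−25)≡13=n (all mod 26).

kitten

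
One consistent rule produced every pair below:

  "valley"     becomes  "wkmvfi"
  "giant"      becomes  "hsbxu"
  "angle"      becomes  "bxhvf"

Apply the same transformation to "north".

oysdi

Shifts by position in valley: pos 0: v→w (+1), pos 1: a→k (+10), pos 2: l→m (+1), pos 3: l→v (+10) — repeating every 2. It's a Vigenère-style cipher with numeric key [1,10]: position i shifts by key[i mod 2].
For north: n+1=o, o+10=y, r+1=s, t+10=d, h+1=i.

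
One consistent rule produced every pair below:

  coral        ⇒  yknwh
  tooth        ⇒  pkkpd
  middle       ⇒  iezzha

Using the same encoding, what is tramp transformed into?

pnwil

Compare letters: c→y is +22, o→k is +22, r→n is +22 — a constant shift. Each letter is shifted forward by 22 in the alphabet (a Caesar shift of +22).
On tramp: t+22=p, r+22=n, a+22=w, m+22=i, p+22=l.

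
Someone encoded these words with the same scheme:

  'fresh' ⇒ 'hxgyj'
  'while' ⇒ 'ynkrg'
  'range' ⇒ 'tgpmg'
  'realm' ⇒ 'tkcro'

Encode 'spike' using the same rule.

uvkqg

Shifts by position in fresh: pos 0: f→h (+2), pos 1: r→x (+6), pos 2: e→g (+2), pos 3: s→y (+6) — repeating every 2. The shifts repeat in a cycle of length 2: positions 0,1,… shift by +2, +6, then the pattern repeats.
Applying it to spike: s+2=u, p+6=v, i+2=k, k+6=q, e+2=g.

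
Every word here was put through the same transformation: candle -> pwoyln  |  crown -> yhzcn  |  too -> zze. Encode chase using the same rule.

The output letters match the input read backwards, each shifted +11: candle reversed is eldnac. Two steps: reverse the string, then apply a Caesar shift of +11.
Applying it to chase: reverse → esahc; then shift: e+11=p, s+11=d, a+11=l, h+11=s, c+11=n.

pdlsn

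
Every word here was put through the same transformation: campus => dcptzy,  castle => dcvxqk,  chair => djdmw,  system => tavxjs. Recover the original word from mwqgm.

lunch

Each letter shifts forward by (position + 1), i.e. 1, 2, 3, … — the shift grows by one for each successive letter.
Undoing it on mwqgm: m−1=l, w−2=u, q−3=n, g−4=c, m−5=h.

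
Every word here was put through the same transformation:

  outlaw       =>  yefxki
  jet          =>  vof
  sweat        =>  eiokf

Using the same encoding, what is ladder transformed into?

xkppod

The shift depends on letter class: consonant t→f is +12, but vowel o→y is +10. The rule splits by letter class: vowels +10, consonants +12.
For ladder: l(cons)+12=x, a(vowel)+10=k, d(cons)+12=p, d(cons)+12=p, e(vowel)+10=o, r(cons)+12=d.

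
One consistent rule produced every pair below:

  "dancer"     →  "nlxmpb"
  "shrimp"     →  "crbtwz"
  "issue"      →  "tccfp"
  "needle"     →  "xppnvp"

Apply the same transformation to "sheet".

crppd

The shift depends on letter class: consonant d→n is +10, but vowel a→l is +11. The rule splits by letter class: vowels +11, consonants +10.
For sheet: s(cons)+10=c, h(cons)+10=r, e(vowel)+11=p, e(vowel)+11=p, t(cons)+10=d.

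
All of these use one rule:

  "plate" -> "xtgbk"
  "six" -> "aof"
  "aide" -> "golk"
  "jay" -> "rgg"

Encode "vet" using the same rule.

dkb

The shift depends on letter class: consonant p→x is +8, but vowel a→g is +6. Vowels shift forward by 6 and consonants shift forward by 8.
Applying it to vet: v(cons)+8=d, e(vowel)+6=k, t(cons)+8=b.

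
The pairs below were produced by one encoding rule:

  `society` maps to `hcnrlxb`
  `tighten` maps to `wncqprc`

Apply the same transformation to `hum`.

vdq

The output letters match the input read backwards, each shifted +9: society reversed is yteicos. Read the word backwards and shift each letter +9.
Applying it to hum: reverse → muh; then shift: m+9=v, u+9=d, h+9=q.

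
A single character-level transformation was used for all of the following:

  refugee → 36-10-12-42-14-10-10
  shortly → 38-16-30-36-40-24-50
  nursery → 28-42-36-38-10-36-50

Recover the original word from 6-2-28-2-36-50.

r(#18)→36 and e(#5)→10: differences scale by 2, so n = 2·pos + 0. With a=1..z=26, the number is 2·pos.
Undoing it on 6-2-28-2-36-50: 6→(6−0)÷2=3=c, 2→(2−0)÷2=1=a, 28→(28−0)÷2=14=n, 2→(2−0)÷2=1=a, 36→(36−0)÷2=18=r, 50→(50−0)÷2=25=y.

canary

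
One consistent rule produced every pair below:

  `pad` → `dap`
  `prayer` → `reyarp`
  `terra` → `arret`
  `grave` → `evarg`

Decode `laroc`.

It's just the letters in reverse order.
Decoding laroc: then reverse → coral.

coral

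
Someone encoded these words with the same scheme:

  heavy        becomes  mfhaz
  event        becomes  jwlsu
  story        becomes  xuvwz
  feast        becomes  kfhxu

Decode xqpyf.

Shifts by position in heavy: pos 0: h→m (+5), pos 1: e→f (+1), pos 2: a→h (+7), pos 3: v→a (+5), pos 4: y→z (+1) — repeating every 3. The shifts repeat in a cycle of length 3: positions 0,1,… shift by +5, +1, +7, then the pattern repeats.
Decoding xqpyf: x−5=s, q−1=p, p−7=i, y−5=t, f−1=e.

spite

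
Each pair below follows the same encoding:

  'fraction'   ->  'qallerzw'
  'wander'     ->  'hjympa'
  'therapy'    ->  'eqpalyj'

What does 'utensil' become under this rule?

fcpwdrw

Shifts by position in fraction: pos 0: f→q (+11), pos 1: r→a (+9), pos 2: a→l (+11), pos 3: c→l (+9) — repeating every 2. A repeating key of period 2 is used — shifts +11, +9 over and over.
On utensil: u+11=f, t+9=c, e+11=p, n+9=w, s+11=d, i+9=r, l+11=w.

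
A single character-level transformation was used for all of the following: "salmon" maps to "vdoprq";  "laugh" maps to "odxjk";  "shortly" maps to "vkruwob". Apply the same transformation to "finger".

ilqjhu

Compare letters: s→v is +3, a→d is +3, l→o is +3 — a constant shift. Each letter is shifted forward by 3 in the alphabet (a Caesar shift of +3).
Applying it to finger: f+3=i, i+3=l, n+3=q, g+3=j, e+3=h, r+3=u.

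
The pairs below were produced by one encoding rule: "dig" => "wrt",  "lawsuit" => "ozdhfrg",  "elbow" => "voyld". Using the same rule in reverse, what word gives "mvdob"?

newly

Each pair mirrors across the alphabet (d↔w, i↔r, g↔t): positions sum to 25. Letters are reflected about the middle of the alphabet (position → 25−position): Atbash.
Decoding mvdob: m↔n, v↔e, d↔w, o↔l, b↔y.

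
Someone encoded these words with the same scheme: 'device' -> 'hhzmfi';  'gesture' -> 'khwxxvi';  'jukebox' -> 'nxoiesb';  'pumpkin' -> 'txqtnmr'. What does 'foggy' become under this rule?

jrkkb

Shifts by position in device: pos 0: d→h (+4), pos 1: e→h (+3), pos 2: v→z (+4), pos 3: i→m (+4), pos 4: c→f (+3), pos 5: e→i (+4) — repeating every 3. A repeating key of period 3 is used — shifts +4, +3, +4 over and over.
On foggy: f+4=j, o+3=r, g+4=k, g+4=k, y+3=b.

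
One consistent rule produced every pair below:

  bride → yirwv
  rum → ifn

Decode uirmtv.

fringe

Each pair mirrors across the alphabet (b↔y, r↔i, i↔r): positions sum to 25. Letters are reflected about the middle of the alphabet (position → 25−position): Atbash.
Undoing it on uirmtv: u↔f, i↔r, r↔i, m↔n, t↔g, v↔e.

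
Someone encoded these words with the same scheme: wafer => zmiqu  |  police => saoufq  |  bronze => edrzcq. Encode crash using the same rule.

Shifts by position in wafer: pos 0: w→z (+3), pos 1: a→m (+12), pos 2: f→i (+3), pos 3: e→q (+12) — repeating every 2. A repeating key of period 2 is used — shifts +3, +12 over and over.
Applying it to crash: c+3=f, r+12=d, a+3=d, s+12=e, h+3=k.

fddek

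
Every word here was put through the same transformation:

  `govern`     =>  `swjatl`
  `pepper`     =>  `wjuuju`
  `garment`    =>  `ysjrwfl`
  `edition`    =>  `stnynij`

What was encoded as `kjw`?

The output letters match the input read backwards, each shifted +5: govern reversed is nrevog. Read the word backwards and shift each letter +5.
Undoing it on kjw: shift back: k−5=f, j−5=e, w−5=r → fer; then reverse → ref.

ref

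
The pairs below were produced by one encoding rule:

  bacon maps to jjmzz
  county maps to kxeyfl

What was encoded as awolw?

In bacon: b→j is +8, a→j is +9, c→m is +10, o→z is +11 — the shift increases by 1 each position. Each letter shifts forward by (position + 8), i.e. 8, 9, 10, … — the shift grows by one for each successive letter.
Undoing it on awolw: a−8=s, w−9=n, o−10=e, l−11=a, w−12=k.

sneak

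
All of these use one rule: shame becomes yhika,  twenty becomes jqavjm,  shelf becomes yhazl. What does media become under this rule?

Each letter's alphabet position (a=0..z=25) is mapped through 11·x+8 mod 26 — an affine cipher.
Applying it to media: m(12)→11·12+8≡10=k; e(4)→11·4+8≡0=a; d(3)→11·3+8≡15=p; i(8)→11·8+8≡18=s; a(0)→11·0+8≡8=i (all mod 26).

kapsi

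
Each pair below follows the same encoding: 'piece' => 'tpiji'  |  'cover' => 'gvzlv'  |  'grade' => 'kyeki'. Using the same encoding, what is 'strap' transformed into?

Shifts by position in piece: pos 0: p→t (+4), pos 1: i→p (+7), pos 2: e→i (+4), pos 3: c→j (+7) — repeating every 2. It's a Vigenère-style cipher with numeric key [4,7]: position i shifts by key[i mod 2].
For strap: s+4=w, t+7=a, r+4=v, a+7=h, p+4=t.

wavht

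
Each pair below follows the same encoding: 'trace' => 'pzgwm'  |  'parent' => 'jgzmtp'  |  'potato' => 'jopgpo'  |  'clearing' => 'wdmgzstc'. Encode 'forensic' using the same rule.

t(19)→p(15) and r(17)→z(25) fit y≡21x+6 (mod 26); the inverse of 21 mod 26 is 5. This is an affine cipher: with a=0,…,z=25, each position x becomes (21x+6) mod 26.
For forensic: f(5)→21·5+6≡7=h; o(14)→21·14+6≡14=o; r(17)→21·17+6≡25=z; e(4)→21·4+6≡12=m; n(13)→21·13+6≡19=t; s(18)→21·18+6≡20=u; i(8)→21·8+6≡18=s; c(2)→21·2+6≡22=w (all mod 26).

hozmtusw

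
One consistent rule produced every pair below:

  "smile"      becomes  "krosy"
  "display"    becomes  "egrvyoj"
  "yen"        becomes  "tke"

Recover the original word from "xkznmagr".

The output letters match the input read backwards, each shifted +6: smile reversed is elims. Read the word backwards and shift each letter +6.
Decoding xkznmagr: shift back: x−6=r, k−6=e, z−6=t, n−6=h, m−6=g, a−6=u, g−6=a, r−6=l → rethgual; then reverse → laughter.

laughter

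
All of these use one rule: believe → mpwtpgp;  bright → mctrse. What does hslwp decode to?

whale

This is a Caesar cipher with shift 11.
Reversing it on hslwp: h−11=w, s−11=h, l−11=a, w−11=l, p−11=e.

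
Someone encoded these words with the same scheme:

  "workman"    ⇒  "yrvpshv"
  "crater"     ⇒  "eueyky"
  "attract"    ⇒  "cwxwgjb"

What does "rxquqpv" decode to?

In workman: w→y is +2, o→r is +3, r→v is +4, k→p is +5 — the shift increases by 1 each position. Letter i (0-indexed) is shifted by i+2, so successive shifts are 2, 3, 4, ….
Undoing it on rxquqpv: r−2=p, x−3=u, q−4=m, u−5=p, q−6=k, p−7=i, v−8=n.

pumpkin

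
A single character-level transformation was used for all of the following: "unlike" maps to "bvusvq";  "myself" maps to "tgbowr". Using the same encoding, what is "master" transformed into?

tibdpd

In unlike: u→b is +7, n→v is +8, l→u is +9, i→s is +10 — the shift increases by 1 each position. Letter i (0-indexed) is shifted by i+7, so successive shifts are 7, 8, 9, ….
On master: m+7=t, a+8=i, s+9=b, t+10=d, e+11=p, r+12=d.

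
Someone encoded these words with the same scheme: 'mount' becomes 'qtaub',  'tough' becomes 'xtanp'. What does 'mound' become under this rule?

In mount: m→q is +4, o→t is +5, u→a is +6, n→u is +7 — the shift increases by 1 each position. The shift increases by 1 at each position, starting from +4: 4, 5, 6, ….
Applying it to mound: m+4=q, o+5=t, u+6=a, n+7=u, d+8=l.

qtaul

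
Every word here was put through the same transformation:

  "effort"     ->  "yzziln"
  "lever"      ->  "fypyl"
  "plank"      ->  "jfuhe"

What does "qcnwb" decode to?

witch

Compare letters: e→y is +20, f→z is +20, f→z is +20 — a constant shift. It's a constant shift of +20 (ROT20).
Decoding qcnwb: q−20=w, c−20=i, n−20=t, w−20=c, b−20=h.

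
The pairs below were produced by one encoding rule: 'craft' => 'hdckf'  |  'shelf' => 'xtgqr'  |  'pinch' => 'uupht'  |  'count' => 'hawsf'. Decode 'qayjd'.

lower

Shifts by position in craft: pos 0: c→h (+5), pos 1: r→d (+12), pos 2: a→c (+2), pos 3: f→k (+5), pos 4: t→f (+12) — repeating every 3. A repeating key of period 3 is used — shifts +5, +12, +2 over and over.
Decoding qayjd: q−5=l, a−12=o, y−2=w, j−5=e, d−12=r.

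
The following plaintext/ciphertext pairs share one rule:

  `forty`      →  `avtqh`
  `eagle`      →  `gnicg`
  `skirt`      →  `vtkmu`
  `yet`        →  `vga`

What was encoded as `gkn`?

lie

The output letters match the input read backwards, each shifted +2: forty reversed is ytrof. Read the word backwards and shift each letter +2.
Decoding gkn: shift back: g−2=e, k−2=i, n−2=l → eil; then reverse → lie.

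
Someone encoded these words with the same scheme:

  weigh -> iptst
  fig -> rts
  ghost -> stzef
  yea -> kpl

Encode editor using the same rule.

Two shifts are in play — +11 for a/e/i/o/u, +12 for every other letter.
On editor: e(vowel)+11=p, d(cons)+12=p, i(vowel)+11=t, t(cons)+12=f, o(vowel)+11=z, r(cons)+12=d.

pptfzd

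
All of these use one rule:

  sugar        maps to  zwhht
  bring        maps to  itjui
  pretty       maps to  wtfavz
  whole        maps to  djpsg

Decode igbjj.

A repeating key of period 3 is used — shifts +7, +2, +1 over and over.
Undoing it on igbjj: i−7=b, g−2=e, b−1=a, j−7=c, j−2=h.

beach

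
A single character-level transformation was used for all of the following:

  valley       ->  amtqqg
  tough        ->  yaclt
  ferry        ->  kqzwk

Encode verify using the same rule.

The shifts repeat in a cycle of length 3: positions 0,1,… shift by +5, +12, +8, then the pattern repeats.
On verify: v+5=a, e+12=q, r+8=z, i+5=n, f+12=r, y+8=g.

aqznrg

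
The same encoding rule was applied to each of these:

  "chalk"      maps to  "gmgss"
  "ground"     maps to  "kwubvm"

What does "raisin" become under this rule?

In chalk: c→g is +4, h→m is +5, a→g is +6, l→s is +7 — the shift increases by 1 each position. Letter i (0-indexed) is shifted by i+4, so successive shifts are 4, 5, 6, ….
For raisin: r+4=v, a+5=f, i+6=o, s+7=z, i+8=q, n+9=w.

vfozqw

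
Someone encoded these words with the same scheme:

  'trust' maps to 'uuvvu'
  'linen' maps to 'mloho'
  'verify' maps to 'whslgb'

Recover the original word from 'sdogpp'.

Shifts by position in trust: pos 0: t→u (+1), pos 1: r→u (+3), pos 2: u→v (+1), pos 3: s→v (+3) — repeating every 2. It's a Vigenère-style cipher with numeric key [1,3]: position i shifts by key[i mod 2].
Decoding sdogpp: s−1=r, d−3=a, o−1=n, g−3=d, p−1=o, p−3=m.

random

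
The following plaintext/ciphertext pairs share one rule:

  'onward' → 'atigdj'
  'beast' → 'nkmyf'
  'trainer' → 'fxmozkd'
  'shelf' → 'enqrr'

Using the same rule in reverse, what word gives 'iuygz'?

Shifts by position in onward: pos 0: o→a (+12), pos 1: n→t (+6), pos 2: w→i (+12), pos 3: a→g (+6) — repeating every 2. A repeating key of period 2 is used — shifts +12, +6 over and over.
Undoing it on iuygz: i−12=w, u−6=o, y−12=m, g−6=a, z−12=n.

woman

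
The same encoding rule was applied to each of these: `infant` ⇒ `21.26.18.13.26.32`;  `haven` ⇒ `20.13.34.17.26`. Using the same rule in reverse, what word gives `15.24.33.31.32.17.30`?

cluster

i is letter #9 and maps to 21: an offset of 12. The number is (letter's place in the alphabet, a=1) + 12.
Undoing it on 15.24.33.31.32.17.30: 15→(15−12)÷1=3=c, 24→(24−12)÷1=12=l, 33→(33−12)÷1=21=u, 31→(31−12)÷1=19=s, 32→(32−12)÷1=20=t, 17→(17−12)÷1=5=e, 30→(30−12)÷1=18=r.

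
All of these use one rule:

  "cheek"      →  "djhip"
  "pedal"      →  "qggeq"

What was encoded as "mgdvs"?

The shift increases by 1 at each position, starting from +1: 1, 2, 3, ….
Reversing it on mgdvs: m−1=l, g−2=e, d−3=a, v−4=r, s−5=n.

learn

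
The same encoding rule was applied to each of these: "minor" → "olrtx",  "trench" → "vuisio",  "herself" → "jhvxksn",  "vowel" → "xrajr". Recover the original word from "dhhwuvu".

bedroom

Each letter shifts forward by (position + 2), i.e. 2, 3, 4, … — the shift grows by one for each successive letter.
Reversing it on dhhwuvu: d−2=b, h−3=e, h−4=d, w−5=r, u−6=o, v−7=o, u−8=m.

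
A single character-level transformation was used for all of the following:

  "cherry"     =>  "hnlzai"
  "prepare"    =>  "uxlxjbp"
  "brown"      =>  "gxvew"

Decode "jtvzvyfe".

In cherry: c→h is +5, h→n is +6, e→l is +7, r→z is +8 — the shift increases by 1 each position. The shift increases by 1 at each position, starting from +5: 5, 6, 7, ….
Decoding jtvzvyfe: j−5=e, t−6=n, v−7=o, z−8=r, v−9=m, y−10=o, f−11=u, e−12=s.

enormous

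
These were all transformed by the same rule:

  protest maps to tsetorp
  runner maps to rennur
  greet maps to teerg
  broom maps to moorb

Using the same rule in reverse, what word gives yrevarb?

bravery

The output letters match the input read backwards: protest reversed is tsetorp. It's just the letters in reverse order.
Decoding yrevarb: then reverse → bravery.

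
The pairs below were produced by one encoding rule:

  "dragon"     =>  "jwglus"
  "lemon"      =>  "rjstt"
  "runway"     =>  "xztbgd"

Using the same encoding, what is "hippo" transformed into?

nnvuu

Shifts by position in dragon: pos 0: d→j (+6), pos 1: r→w (+5), pos 2: a→g (+6), pos 3: g→l (+5) — repeating every 2. A repeating key of period 2 is used — shifts +6, +5 over and over.
For hippo: h+6=n, i+5=n, p+6=v, p+5=u, o+6=u.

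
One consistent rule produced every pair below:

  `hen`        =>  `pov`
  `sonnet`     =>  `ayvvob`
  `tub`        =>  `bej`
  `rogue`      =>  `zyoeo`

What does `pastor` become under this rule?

Vowels shift forward by 10 and consonants shift forward by 8.
On pastor: p(cons)+8=x, a(vowel)+10=k, s(cons)+8=a, t(cons)+8=b, o(vowel)+10=y, r(cons)+8=z.

xkabyz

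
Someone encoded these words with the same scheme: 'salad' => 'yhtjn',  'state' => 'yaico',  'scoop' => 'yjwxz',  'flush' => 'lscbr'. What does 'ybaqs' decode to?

sushi

In salad: s→y is +6, a→h is +7, l→t is +8, a→j is +9 — the shift increases by 1 each position. Each letter shifts forward by (position + 6), i.e. 6, 7, 8, … — the shift grows by one for each successive letter.
Undoing it on ybaqs: y−6=s, b−7=u, a−8=s, q−9=h, s−10=i.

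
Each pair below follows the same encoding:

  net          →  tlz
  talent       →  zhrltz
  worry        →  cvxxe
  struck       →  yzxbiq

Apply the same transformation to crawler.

The shift depends on letter class: consonant n→t is +6, but vowel e→l is +7. The rule splits by letter class: vowels +7, consonants +6.
For crawler: c(cons)+6=i, r(cons)+6=x, a(vowel)+7=h, w(cons)+6=c, l(cons)+6=r, e(vowel)+7=l, r(cons)+6=x.

ixhcrlx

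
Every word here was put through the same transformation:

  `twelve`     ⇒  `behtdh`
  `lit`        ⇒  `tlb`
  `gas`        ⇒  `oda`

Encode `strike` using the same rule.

The shift depends on letter class: consonant t→b is +8, but vowel e→h is +3. Two shifts are in play — +3 for a/e/i/o/u, +8 for every other letter.
For strike: s(cons)+8=a, t(cons)+8=b, r(cons)+8=z, i(vowel)+3=l, k(cons)+8=s, e(vowel)+3=h.

abzlsh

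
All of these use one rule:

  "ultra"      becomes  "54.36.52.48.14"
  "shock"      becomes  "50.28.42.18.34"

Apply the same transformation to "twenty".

52.58.22.40.52.62

u(#21)→54 and l(#12)→36: differences scale by 2, so n = 2·pos + 12. The formula is n = 2×(alphabet index, a=1) + 12.
For twenty: t=20→52, w=23→58, e=5→22, n=14→40, t=20→52, y=25→62.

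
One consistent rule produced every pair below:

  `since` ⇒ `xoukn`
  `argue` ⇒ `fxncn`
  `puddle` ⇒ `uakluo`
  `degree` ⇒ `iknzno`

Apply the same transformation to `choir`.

In since: s→x is +5, i→o is +6, n→u is +7, c→k is +8 — the shift increases by 1 each position. Letter i (0-indexed) is shifted by i+5, so successive shifts are 5, 6, 7, ….
On choir: c+5=h, h+6=n, o+7=v, i+8=q, r+9=a.

hnvqa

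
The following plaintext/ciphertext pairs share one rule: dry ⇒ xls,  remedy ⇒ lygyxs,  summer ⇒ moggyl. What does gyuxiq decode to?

Every letter moves 20 places later in the alphabet, wrapping around z→a.
Undoing it on gyuxiq: g−20=m, y−20=e, u−20=a, x−20=d, i−20=o, q−20=w.

meadow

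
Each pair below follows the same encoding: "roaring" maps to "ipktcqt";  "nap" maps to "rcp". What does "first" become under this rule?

The output letters match the input read backwards, each shifted +2: roaring reversed is gniraor. The word is reversed, then every letter is shifted forward by 2.
For first: reverse → tsrif; then shift: t+2=v, s+2=u, r+2=t, i+2=k, f+2=h.

vutkh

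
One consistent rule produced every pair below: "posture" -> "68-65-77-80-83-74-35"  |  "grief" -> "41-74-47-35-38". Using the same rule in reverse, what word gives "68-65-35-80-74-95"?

poetry

Each letter becomes 3×(its alphabet position, a=1..z=26) + 20.
Decoding 68-65-35-80-74-95: 68→(68−20)÷3=16=p, 65→(65−20)÷3=15=o, 35→(35−20)÷3=5=e, 80→(80−20)÷3=20=t, 74→(74−20)÷3=18=r, 95→(95−20)÷3=25=y.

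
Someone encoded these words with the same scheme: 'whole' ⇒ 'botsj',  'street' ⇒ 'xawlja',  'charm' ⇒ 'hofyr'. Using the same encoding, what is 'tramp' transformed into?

yyftu

Shifts by position in whole: pos 0: w→b (+5), pos 1: h→o (+7), pos 2: o→t (+5), pos 3: l→s (+7) — repeating every 2. The shifts repeat in a cycle of length 2: positions 0,1,… shift by +5, +7, then the pattern repeats.
On tramp: t+5=y, r+7=y, a+5=f, m+7=t, p+5=u.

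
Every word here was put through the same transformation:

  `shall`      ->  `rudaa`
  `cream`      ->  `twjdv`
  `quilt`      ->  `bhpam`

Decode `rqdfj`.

snake

s(18)→r(17) and h(7)→u(20) fit y≡21x+3 (mod 26); the inverse of 21 mod 26 is 5. Each letter's alphabet position (a=0..z=25) is mapped through 21·x+3 mod 26 — an affine cipher.
Undoing it on rqdfj: r(17)→5·(17−3)≡18=s; q(16)→5·(16−3)≡13=n; d(3)→5·(3−3)≡0=a; f(5)→5·(5−3)≡10=k; j(9)→5·(9−3)≡4=e (all mod 26).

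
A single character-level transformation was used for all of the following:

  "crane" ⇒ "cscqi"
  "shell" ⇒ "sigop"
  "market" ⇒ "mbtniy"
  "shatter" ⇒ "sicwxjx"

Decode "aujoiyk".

athlete

The shift increases by 1 at each position, starting from +0: 0, 1, 2, ….
Decoding aujoiyk: a−0=a, u−1=t, j−2=h, o−3=l, i−4=e, y−5=t, k−6=e.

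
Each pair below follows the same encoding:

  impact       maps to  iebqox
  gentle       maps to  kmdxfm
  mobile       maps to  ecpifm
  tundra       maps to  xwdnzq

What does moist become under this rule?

i(8)→i(8) and m(12)→e(4) fit y≡25x+16 (mod 26); the inverse of 25 mod 26 is 25. This is an affine cipher: with a=0,…,z=25, each position x becomes (25x+16) mod 26.
Applying it to moist: m(12)→25·12+16≡4=e; o(14)→25·14+16≡2=c; i(8)→25·8+16≡8=i; s(18)→25·18+16≡24=y; t(19)→25·19+16≡23=x (all mod 26).

eciyx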